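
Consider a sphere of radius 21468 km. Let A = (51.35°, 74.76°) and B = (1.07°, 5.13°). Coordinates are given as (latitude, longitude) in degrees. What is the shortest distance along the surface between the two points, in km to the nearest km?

In radians: φ₁ = 0.8962, φ₂ = 0.0187, Δλ = -69.630° = -1.2153 rad.
Haversine: a = sin²(Δφ/2) + cos φ₁ cos φ₂ sin²(Δλ/2) = 0.1805 + (0.6246)(0.9998)(0.3260) = 0.38403.
Central angle c = 2·arcsin(√a) = 1.33672 rad.
Distance = R·c = 21468 × 1.3367 ≈ 28697 km.

28697 km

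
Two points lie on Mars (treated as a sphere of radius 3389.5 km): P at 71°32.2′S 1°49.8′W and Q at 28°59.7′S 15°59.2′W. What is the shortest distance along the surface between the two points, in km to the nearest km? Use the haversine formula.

In radians: φ₁ = -1.2486, φ₂ = -0.5061, Δλ = -14.157° = -0.2471 rad.
Haversine: a = sin²(Δφ/2) + cos φ₁ cos φ₂ sin²(Δλ/2) = 0.1316 + (0.3167)(0.8747)(0.0152) = 0.13581.
Central angle c = 2·arcsin(√a) = 0.75485 rad.
Distance = R·c = 3389.5 × 0.7549 ≈ 2559 km.

2559 km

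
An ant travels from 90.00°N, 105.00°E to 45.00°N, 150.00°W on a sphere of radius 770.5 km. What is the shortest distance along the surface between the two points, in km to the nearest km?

605 km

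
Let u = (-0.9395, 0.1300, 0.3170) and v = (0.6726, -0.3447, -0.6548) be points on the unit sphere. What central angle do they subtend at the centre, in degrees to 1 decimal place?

u·v = -0.8843; |u| = 1.0000, |v| = 1.0000.
cos θ = (u·v)/(|u||v|) = -0.8843, so θ = 152.2°.

152.2°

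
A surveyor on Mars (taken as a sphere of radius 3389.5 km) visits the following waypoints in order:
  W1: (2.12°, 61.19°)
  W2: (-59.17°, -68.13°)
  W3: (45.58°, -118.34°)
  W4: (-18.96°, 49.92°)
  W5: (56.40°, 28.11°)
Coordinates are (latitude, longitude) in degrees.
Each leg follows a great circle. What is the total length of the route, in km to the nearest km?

26779 km

Leg W1→W2: central angle 1.9351 rad, distance 6559.0 km.
Leg W2→W3: central angle 1.9646 rad, distance 6659.2 km.
Leg W3→W4: central angle 2.6470 rad, distance 8971.9 km.
Leg W4→W5: central angle 1.3538 rad, distance 4588.8 km.
Total: 6559.0 + 6659.2 + 8971.9 + 4588.8 ≈ 26779 km.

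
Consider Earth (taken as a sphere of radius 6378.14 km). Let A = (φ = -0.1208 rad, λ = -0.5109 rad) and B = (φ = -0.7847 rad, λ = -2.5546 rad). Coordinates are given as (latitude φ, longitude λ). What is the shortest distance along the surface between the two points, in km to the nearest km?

11530 km

In radians: φ₁ = -0.1208, φ₂ = -0.7847, Δλ = -117.095° = -2.0437 rad.
cos c = sin φ₁ sin φ₂ + cos φ₁ cos φ₂ cos Δλ = (-0.1205)(-0.7066) + (0.9927)(0.7076)(-0.4555) = -0.23479,
so c = arccos(-0.23479) = 1.80780 rad.
Distance = R·c = 6378.14 × 1.8078 ≈ 11530 km.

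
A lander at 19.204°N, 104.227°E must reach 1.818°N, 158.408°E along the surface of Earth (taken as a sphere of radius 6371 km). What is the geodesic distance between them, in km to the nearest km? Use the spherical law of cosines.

Let φ₁ = 0.3352 rad, φ₂ = 0.0317 rad, and Δλ = 0.9456 rad.
cos c = sin φ₁ sin φ₂ + cos φ₁ cos φ₂ cos Δλ = (0.3289)(0.0317) + (0.9444)(0.9995)(0.5852) = 0.56282,
so c = arccos(0.56282) = 0.97301 rad.
Distance = R·c = 6371 × 0.9730 ≈ 6199 km.

6199 km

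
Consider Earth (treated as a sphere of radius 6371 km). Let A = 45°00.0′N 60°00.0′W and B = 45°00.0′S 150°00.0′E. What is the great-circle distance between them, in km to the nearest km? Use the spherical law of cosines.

17670 km

In radians: φ₁ = 0.7854, φ₂ = -0.7854, Δλ = -150.000° = -2.6180 rad.
cos c = sin φ₁ sin φ₂ + cos φ₁ cos φ₂ cos Δλ = (0.7071)(-0.7071) + (0.7071)(0.7071)(-0.8660) = -0.93301,
so c = arccos(-0.93301) = 2.77349 rad.
Distance = R·c = 6371 × 2.7735 ≈ 17670 km.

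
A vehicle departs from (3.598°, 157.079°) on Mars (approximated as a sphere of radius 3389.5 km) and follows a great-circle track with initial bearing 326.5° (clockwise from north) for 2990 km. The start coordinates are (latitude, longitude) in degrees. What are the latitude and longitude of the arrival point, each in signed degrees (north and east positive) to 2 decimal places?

Angular distance δ = d/R = 2990/3389.5 = 0.88214 rad; initial bearing θ = 5.6985 rad.
sin φ₂ = sin φ₁ cos δ + cos φ₁ sin δ cos θ = (0.0628)(0.6355) + (0.9980)(0.7721)(0.8339) = 0.6825, so φ₂ = 43.04°.
Δλ = atan2(sin θ sin δ cos φ₁, cos δ − sin φ₁ sin φ₂) = atan2(-0.4253, 0.5927) = -35.664°.
λ₂ = 157.079° − 35.664° = 121.42°.

43.04°, 121.42°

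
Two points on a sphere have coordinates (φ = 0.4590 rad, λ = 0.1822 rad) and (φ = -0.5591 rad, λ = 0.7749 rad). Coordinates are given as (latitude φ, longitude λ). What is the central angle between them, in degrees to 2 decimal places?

Let φ₁ = 0.4590 rad, φ₂ = -0.5591 rad, and Δλ = 0.5927 rad.
Haversine: a = sin²(Δφ/2) + cos φ₁ cos φ₂ sin²(Δλ/2) = 0.2375 + (0.8965)(0.8477)(0.0853) = 0.30232.
Central angle c = 2·arcsin(√a) = 1.16434 rad.
So the angular separation is 66.71°.

66.71°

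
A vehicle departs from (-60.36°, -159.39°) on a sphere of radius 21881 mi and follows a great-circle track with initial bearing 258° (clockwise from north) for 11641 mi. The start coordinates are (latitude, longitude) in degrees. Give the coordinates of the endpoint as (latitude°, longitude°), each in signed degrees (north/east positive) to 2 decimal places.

-53.24°, 144.60°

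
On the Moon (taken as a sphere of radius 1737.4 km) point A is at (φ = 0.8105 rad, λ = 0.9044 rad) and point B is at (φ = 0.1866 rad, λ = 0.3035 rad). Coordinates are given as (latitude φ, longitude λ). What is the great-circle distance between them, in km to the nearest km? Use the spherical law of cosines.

1399 km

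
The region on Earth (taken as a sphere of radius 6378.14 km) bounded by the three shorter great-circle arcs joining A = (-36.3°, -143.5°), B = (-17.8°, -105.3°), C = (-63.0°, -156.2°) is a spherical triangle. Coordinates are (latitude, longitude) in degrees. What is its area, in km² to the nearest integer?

Side lengths (central angles): a = 0.9944, b = 0.4855, c = 0.6697 rad; semiperimeter s = 1.0748.
By l'Huilier's theorem, tan(E/4) = √[tan(s/2) tan((s−a)/2) tan((s−b)/2) tan((s−c)/2)], giving spherical excess E = 0.1545 rad.
Area = E·R² = 0.1545 × (6378.14)² ≈ 6287171 km².

6287171 km²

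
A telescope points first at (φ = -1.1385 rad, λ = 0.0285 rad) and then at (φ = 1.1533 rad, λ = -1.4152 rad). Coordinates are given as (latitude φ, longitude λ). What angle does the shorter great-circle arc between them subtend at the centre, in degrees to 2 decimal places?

With latitudes φ₁ = -65.231°, φ₂ = 66.079° and longitude difference Δλ = -82.718°:
Haversine: a = sin²(Δφ/2) + cos φ₁ cos φ₂ sin²(Δλ/2) = 0.8301 + (0.4190)(0.4055)(0.4366) = 0.90424.
Central angle c = 2·arcsin(√a) = 2.51236 rad.
So the angular separation is 143.95°.

143.95°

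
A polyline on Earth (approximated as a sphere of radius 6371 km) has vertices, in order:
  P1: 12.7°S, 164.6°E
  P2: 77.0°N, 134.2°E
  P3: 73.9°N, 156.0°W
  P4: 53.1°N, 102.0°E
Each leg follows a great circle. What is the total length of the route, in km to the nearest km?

Leg P1→P2: central angle 1.5957 rad, distance 10166.4 km.
Leg P2→P3: central angle 0.2919 rad, distance 1859.8 km.
Leg P3→P4: central angle 0.7470 rad, distance 4759.4 km.
Total: 10166.4 + 1859.8 + 4759.4 ≈ 16786 km.

16786 km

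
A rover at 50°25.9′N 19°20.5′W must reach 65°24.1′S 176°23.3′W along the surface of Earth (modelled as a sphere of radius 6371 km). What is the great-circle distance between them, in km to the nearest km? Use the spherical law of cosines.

Let φ₁ = 0.8802 rad, φ₂ = -1.1415 rad, and Δλ = -2.7410 rad.
cos c = sin φ₁ sin φ₂ + cos φ₁ cos φ₂ cos Δλ = (0.7709)(-0.9092) + (0.6370)(0.4163)(-0.9208) = -0.94507,
so c = arccos(-0.94507) = 2.80860 rad.
Distance = R·c = 6371 × 2.8086 ≈ 17894 km.

17894 km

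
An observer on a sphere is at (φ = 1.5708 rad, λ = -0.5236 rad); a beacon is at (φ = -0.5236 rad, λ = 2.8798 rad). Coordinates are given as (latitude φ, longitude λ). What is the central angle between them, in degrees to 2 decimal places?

With latitudes φ₁ = 90.000°, φ₂ = -30.000° and longitude difference Δλ = -165.000°:
Haversine: a = sin²(Δφ/2) + cos φ₁ cos φ₂ sin²(Δλ/2) = 0.7500 + (-0.0000)(0.8660)(0.9830) = 0.75000.
Central angle c = 2·arcsin(√a) = 2.09439 rad.
So the angular separation is 120.00°.

120.00°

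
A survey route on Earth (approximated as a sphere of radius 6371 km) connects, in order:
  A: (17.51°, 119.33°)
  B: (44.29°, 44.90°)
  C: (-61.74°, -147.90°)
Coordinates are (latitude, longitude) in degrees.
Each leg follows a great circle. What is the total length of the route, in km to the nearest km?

Leg A→B: central angle 1.1665 rad, distance 7432.1 km.
Leg B→C: central angle 2.8101 rad, distance 17903.1 km.
Total: 7432.1 + 17903.1 ≈ 25335 km.

25335 km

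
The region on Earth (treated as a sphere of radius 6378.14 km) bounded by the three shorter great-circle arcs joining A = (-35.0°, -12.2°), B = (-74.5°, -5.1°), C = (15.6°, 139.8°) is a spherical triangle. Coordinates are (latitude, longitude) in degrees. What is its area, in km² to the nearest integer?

Side lengths (central angles): a = 2.0598, b = 2.5884, c = 0.6920 rad; semiperimeter s = 2.6701.
By l'Huilier's theorem, tan(E/4) = √[tan(s/2) tan((s−a)/2) tan((s−b)/2) tan((s−c)/2)], giving spherical excess E = 1.1123 rad.
Area = E·R² = 1.1123 × (6378.14)² ≈ 45249269 km².

45249269 km²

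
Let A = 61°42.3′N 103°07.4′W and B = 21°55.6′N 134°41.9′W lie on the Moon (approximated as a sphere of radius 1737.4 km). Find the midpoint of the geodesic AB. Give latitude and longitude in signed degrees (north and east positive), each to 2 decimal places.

The central angle between A and B is δ = 0.7906 rad.
With f = 0.5, the slerp weights are sin((1−f)δ)/sin δ = 0.5418 and sin(fδ)/sin δ = 0.5418.
Weighted sum of the unit vectors: (0.5418)·(-0.1076,-0.4616,0.8805) + (0.5418)·(-0.6525,-0.6594,0.3734) = (-0.4118, -0.6074, 0.6794).
Converting back: φ = atan2(z, √(x²+y²)) = 42.79°, λ = atan2(y, x) = -124.14°.

42.79°, -124.14°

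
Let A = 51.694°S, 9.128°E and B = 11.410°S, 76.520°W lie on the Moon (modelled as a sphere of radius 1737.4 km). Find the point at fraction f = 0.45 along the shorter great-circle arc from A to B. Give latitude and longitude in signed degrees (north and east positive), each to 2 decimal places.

-41.62°, -41.29°

Central angle δ = 1.3681 rad. Interpolating on the sphere with fraction f = 0.45:
P = [sin((1−f)δ)·A + sin(fδ)·B] / sin δ = 0.6977·A + 0.5895·B in Cartesian coordinates,
giving P = (0.5617, -0.4934, -0.6641), i.e. latitude -41.62°, longitude -41.29°.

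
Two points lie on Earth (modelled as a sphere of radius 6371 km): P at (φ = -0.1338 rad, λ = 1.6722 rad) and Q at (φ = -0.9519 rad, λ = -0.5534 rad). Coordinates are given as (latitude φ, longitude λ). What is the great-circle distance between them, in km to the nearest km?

11561 km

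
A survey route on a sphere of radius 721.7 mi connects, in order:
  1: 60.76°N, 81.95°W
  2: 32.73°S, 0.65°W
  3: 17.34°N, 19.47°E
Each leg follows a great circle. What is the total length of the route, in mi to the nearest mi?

2114 mi

Leg 1→2: central angle 1.9928 rad, distance 1438.2 mi.
Leg 2→3: central angle 0.9362 rad, distance 675.7 mi.
Total: 1438.2 + 675.7 ≈ 2114 mi.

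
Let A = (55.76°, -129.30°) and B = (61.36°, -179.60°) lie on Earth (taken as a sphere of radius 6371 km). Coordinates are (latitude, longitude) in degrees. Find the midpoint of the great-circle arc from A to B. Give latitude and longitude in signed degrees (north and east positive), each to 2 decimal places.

61.02°, -152.30°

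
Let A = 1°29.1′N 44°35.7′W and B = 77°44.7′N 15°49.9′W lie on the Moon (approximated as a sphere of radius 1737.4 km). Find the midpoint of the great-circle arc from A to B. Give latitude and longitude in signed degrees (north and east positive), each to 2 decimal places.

Central angle δ = 1.3579 rad. Interpolating on the sphere with fraction f = 0.5:
P = [sin((1−f)δ)·A + sin(fδ)·B] / sin δ = 0.6425·A + 0.6425·B in Cartesian coordinates,
giving P = (0.5885, -0.4881, 0.6445), i.e. latitude 40.13°, longitude -39.67°.

40.13°, -39.67°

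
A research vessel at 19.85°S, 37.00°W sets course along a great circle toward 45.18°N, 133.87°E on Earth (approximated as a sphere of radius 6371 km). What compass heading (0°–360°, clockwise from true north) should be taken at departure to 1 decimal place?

Δλ = 170.870° = 2.9822 rad.
y = sin Δλ · cos φ₂ = (0.1587)(0.7049) = 0.1118
x = cos φ₁ sin φ₂ − sin φ₁ cos φ₂ cos Δλ = (0.9406)(0.7093) − (-0.3396)(0.7049)(-0.9873) = 0.4309
θ = atan2(y, x) = 14.55°, so the bearing is 14.6°.

14.6°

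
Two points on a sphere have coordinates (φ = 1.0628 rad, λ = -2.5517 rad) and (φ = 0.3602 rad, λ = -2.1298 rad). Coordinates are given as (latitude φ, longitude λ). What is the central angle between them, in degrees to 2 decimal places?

43.68°

With latitudes φ₁ = 60.894°, φ₂ = 20.638° and longitude difference Δλ = 24.173°:
cos c = sin φ₁ sin φ₂ + cos φ₁ cos φ₂ cos Δλ = (0.8737)(0.3525) + (0.4864)(0.9358)(0.9123) = 0.72325,
so c = arccos(0.72325) = 0.76230 rad.
So the angular separation is 43.68°.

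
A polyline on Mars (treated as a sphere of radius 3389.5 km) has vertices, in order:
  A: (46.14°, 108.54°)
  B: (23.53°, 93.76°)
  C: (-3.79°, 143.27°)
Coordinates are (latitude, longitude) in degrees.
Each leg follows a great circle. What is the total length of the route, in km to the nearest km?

4790 km

Leg A→B: central angle 0.4461 rad, distance 1512.2 km.
Leg B→C: central angle 0.9672 rad, distance 3278.2 km.
Total: 1512.2 + 3278.2 ≈ 4790 km.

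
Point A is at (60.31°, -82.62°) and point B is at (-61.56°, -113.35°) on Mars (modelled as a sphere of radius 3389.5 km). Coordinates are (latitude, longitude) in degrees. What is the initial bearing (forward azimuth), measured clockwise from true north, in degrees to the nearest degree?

With φ₁ = 1.0526, φ₂ = -1.0744, Δλ = -0.5363 rad, the forward-azimuth formula gives
θ = atan2( sin Δλ cos φ₂ , cos φ₁ sin φ₂ − sin φ₁ cos φ₂ cos Δλ ) = atan2(-0.2434, -0.7912) = -162.90°.
Adding 360° brings this into [0°, 360°): 197°.

197°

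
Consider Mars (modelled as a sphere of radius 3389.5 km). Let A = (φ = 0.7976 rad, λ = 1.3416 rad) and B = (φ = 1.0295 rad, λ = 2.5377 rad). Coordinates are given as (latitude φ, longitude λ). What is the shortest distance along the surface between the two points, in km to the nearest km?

Let φ₁ = 0.7976 rad, φ₂ = 1.0295 rad, and Δλ = 1.1961 rad.
Haversine: a = sin²(Δφ/2) + cos φ₁ cos φ₂ sin²(Δλ/2) = 0.0134 + (0.6984)(0.5152)(0.3170) = 0.12746.
Central angle c = 2·arcsin(√a) = 0.73015 rad.
Distance = R·c = 3389.5 × 0.7301 ≈ 2475 km.

2475 km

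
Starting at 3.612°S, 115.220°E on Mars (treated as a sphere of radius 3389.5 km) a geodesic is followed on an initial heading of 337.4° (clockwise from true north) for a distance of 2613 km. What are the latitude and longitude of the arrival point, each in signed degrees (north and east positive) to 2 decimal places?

Angular distance δ = d/R = 2613/3389.5 = 0.77091 rad; initial bearing θ = 5.8887 rad.
sin φ₂ = sin φ₁ cos δ + cos φ₁ sin δ cos θ = (-0.0630)(0.7173) + (0.9980)(0.6968)(0.9232) = 0.5968, so φ₂ = 36.64°.
Δλ = atan2(sin θ sin δ cos φ₁, cos δ − sin φ₁ sin φ₂) = atan2(-0.2672, 0.7549) = -19.495°.
λ₂ = 115.220° − 19.495° = 95.73°.

36.64°, 95.73°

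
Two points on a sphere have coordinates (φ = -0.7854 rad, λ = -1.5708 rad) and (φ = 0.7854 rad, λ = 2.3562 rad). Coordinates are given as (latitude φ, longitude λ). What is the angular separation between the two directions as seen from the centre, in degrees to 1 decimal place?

Let φ₁ = -0.7854 rad, φ₂ = 0.7854 rad, and Δλ = -2.3562 rad.
Haversine: a = sin²(Δφ/2) + cos φ₁ cos φ₂ sin²(Δλ/2) = 0.5000 + (0.7071)(0.7071)(0.8536) = 0.92678.
Central angle c = 2·arcsin(√a) = 2.59356 rad.
So the angular separation is 148.6°.

148.6°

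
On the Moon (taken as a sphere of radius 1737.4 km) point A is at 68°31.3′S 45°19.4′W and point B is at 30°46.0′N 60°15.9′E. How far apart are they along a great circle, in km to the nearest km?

3763 km

In radians: φ₁ = -1.1959, φ₂ = 0.5370, Δλ = 105.588° = 1.8429 rad.
cos c = sin φ₁ sin φ₂ + cos φ₁ cos φ₂ cos Δλ = (-0.9306)(0.5115) + (0.3661)(0.8593)(-0.2687) = -0.56056,
so c = arccos(-0.56056) = 2.16586 rad.
Distance = R·c = 1737.4 × 2.1659 ≈ 3763 km.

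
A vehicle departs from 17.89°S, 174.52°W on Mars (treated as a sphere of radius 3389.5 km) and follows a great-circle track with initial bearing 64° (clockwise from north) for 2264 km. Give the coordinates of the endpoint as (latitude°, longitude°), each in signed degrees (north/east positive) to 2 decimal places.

Angular distance δ = d/R = 2264/3389.5 = 0.66795 rad; initial bearing θ = 1.1170 rad.
sin φ₂ = sin φ₁ cos δ + cos φ₁ sin δ cos θ = (-0.3072)(0.7851) + (0.9516)(0.6194)(0.4384) = 0.0172, so φ₂ = 0.99°.
Δλ = atan2(sin θ sin δ cos φ₁, cos δ − sin φ₁ sin φ₂) = atan2(0.5298, 0.7904) = 33.833°.
λ₂ = -174.520° + 33.833° = -140.69°.

0.99°, -140.69°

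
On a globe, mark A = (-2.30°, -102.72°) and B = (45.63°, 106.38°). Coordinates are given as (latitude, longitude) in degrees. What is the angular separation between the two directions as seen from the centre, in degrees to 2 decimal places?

With latitudes φ₁ = -2.300°, φ₂ = 45.630° and longitude difference Δλ = -150.900°:
cos c = sin φ₁ sin φ₂ + cos φ₁ cos φ₂ cos Δλ = (-0.0401)(0.7148) + (0.9992)(0.6993)(-0.8738) = -0.63921,
so c = arccos(-0.63921) = 2.26427 rad.
So the angular separation is 129.73°.

129.73°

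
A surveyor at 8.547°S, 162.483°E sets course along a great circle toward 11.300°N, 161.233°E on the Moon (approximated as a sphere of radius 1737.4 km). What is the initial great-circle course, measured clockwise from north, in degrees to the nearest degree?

356°

With φ₁ = -0.1492, φ₂ = 0.1972, Δλ = -0.0218 rad, the forward-azimuth formula gives
θ = atan2( sin Δλ cos φ₂ , cos φ₁ sin φ₂ − sin φ₁ cos φ₂ cos Δλ ) = atan2(-0.0214, 0.3395) = -3.61°.
Adding 360° brings this into [0°, 360°): 356°.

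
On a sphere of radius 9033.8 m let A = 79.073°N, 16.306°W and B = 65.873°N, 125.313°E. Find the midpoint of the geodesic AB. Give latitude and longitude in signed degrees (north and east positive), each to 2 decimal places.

The central angle between A and B is δ = 0.5820 rad.
With f = 0.5, the slerp weights are sin((1−f)δ)/sin δ = 0.5219 and sin(fδ)/sin δ = 0.5219.
Weighted sum of the unit vectors: (0.5219)·(0.1819,-0.0532,0.9819) + (0.5219)·(-0.2363,0.3336,0.9126) = (-0.0284, 0.1463, 0.9888).
Converting back: φ = atan2(z, √(x²+y²)) = 81.43°, λ = atan2(y, x) = 100.97°.

81.43°, 100.97°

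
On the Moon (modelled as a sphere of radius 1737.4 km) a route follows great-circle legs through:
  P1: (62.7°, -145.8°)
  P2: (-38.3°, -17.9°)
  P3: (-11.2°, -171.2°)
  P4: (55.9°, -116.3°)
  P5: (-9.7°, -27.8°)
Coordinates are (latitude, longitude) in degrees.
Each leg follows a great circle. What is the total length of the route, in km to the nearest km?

Leg P1→P2: central angle 2.4525 rad, distance 4261.0 km.
Leg P2→P3: central angle 2.1741 rad, distance 3777.3 km.
Leg P3→P4: central angle 1.4148 rad, distance 2458.0 km.
Leg P4→P5: central angle 1.6962 rad, distance 2946.9 km.
Total: 4261.0 + 3777.3 + 2458.0 + 2946.9 ≈ 13443 km.

13443 km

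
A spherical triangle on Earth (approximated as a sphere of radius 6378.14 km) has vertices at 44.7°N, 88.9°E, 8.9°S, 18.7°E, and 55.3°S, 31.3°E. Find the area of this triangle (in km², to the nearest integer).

Side lengths (central angles): a = 0.8284, b = 1.9406, c = 1.4414 rad; semiperimeter s = 2.1052.
By l'Huilier's theorem, tan(E/4) = √[tan(s/2) tan((s−a)/2) tan((s−b)/2) tan((s−c)/2)], giving spherical excess E = 0.7600 rad.
Area = E·R² = 0.7600 × (6378.14)² ≈ 30919214 km².

30919214 km²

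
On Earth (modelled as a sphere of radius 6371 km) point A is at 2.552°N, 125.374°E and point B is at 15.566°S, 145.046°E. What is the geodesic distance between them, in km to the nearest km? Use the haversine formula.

With latitudes φ₁ = 2.552°, φ₂ = -15.566° and longitude difference Δλ = 19.672°:
Haversine: a = sin²(Δφ/2) + cos φ₁ cos φ₂ sin²(Δλ/2) = 0.0248 + (0.9990)(0.9633)(0.0292) = 0.05288.
Central angle c = 2·arcsin(√a) = 0.46404 rad.
Distance = R·c = 6371 × 0.4640 ≈ 2956 km.

2956 km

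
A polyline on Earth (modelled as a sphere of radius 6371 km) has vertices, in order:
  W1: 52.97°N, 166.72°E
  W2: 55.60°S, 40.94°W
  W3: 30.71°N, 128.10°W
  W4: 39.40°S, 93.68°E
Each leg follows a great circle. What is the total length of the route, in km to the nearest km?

46947 km

Leg W1→W2: central angle 2.8580 rad, distance 18208.5 km.
Leg W2→W3: central angle 1.9794 rad, distance 12610.6 km.
Leg W3→W4: central angle 2.5315 rad, distance 16128.0 km.
Total: 18208.5 + 12610.6 + 16128.0 ≈ 46947 km.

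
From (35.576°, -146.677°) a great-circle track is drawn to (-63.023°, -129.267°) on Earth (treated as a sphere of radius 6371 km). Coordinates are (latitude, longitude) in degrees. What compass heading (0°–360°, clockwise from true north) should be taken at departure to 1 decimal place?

With φ₁ = 0.6209, φ₂ = -1.1000, Δλ = 0.3039 rad, the forward-azimuth formula gives
θ = atan2( sin Δλ cos φ₂ , cos φ₁ sin φ₂ − sin φ₁ cos φ₂ cos Δλ ) = atan2(0.1357, -0.9767) = 172.09°.
So the initial bearing is 172.1°.

172.1°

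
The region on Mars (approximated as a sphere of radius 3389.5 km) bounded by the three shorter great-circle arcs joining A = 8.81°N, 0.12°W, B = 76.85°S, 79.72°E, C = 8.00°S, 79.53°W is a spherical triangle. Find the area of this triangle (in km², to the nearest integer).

Side lengths (central angles): a = 1.6460, b = 1.4116, c = 1.6805 rad; semiperimeter s = 2.3691.
By l'Huilier's theorem, tan(E/4) = √[tan(s/2) tan((s−a)/2) tan((s−b)/2) tan((s−c)/2)], giving spherical excess E = 1.5768 rad.
Area = E·R² = 1.5768 × (3389.5)² ≈ 18114904 km².

18114904 km²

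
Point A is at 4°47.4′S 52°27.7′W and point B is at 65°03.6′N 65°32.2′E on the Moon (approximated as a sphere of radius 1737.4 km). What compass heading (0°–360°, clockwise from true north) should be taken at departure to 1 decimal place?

22.8°

Δλ = 117.998° = 2.0595 rad.
y = sin Δλ · cos φ₂ = (0.8830)(0.4217) = 0.3723
x = cos φ₁ sin φ₂ − sin φ₁ cos φ₂ cos Δλ = (0.9965)(0.9067) − (-0.0835)(0.4217)(-0.4694) = 0.8871
θ = atan2(y, x) = 22.77°, so the bearing is 22.8°.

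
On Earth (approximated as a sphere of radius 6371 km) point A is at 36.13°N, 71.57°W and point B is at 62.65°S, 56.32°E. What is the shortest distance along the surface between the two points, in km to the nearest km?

With latitudes φ₁ = 36.130°, φ₂ = -62.650° and longitude difference Δλ = 127.890°:
cos c = sin φ₁ sin φ₂ + cos φ₁ cos φ₂ cos Δλ = (0.5896)(-0.8882) + (0.8077)(0.4594)(-0.6141) = -0.75160,
so c = arccos(-0.75160) = 2.42128 rad.
Distance = R·c = 6371 × 2.4213 ≈ 15426 km.

15426 km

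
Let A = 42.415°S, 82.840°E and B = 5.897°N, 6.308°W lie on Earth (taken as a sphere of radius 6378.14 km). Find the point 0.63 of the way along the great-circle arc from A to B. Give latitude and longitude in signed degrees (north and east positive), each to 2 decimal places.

The central angle between A and B is δ = 1.6292 rad.
With f = 0.63, the slerp weights are sin((1−f)δ)/sin δ = 0.5679 and sin(fδ)/sin δ = 0.8569.
Weighted sum of the unit vectors: (0.5679)·(0.0920,0.7325,-0.6745) + (0.8569)·(0.9887,-0.1093,0.1027) = (0.8995, 0.3224, -0.2950).
Converting back: φ = atan2(z, √(x²+y²)) = -17.16°, λ = atan2(y, x) = 19.72°.

-17.16°, 19.72°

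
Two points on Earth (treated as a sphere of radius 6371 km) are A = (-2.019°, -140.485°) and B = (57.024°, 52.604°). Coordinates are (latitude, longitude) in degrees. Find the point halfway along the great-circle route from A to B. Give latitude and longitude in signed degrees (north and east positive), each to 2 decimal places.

The central angle between A and B is δ = 2.1644 rad.
With f = 0.5, the slerp weights are sin((1−f)δ)/sin δ = 1.0652 and sin(fδ)/sin δ = 1.0652.
Weighted sum of the unit vectors: (1.0652)·(-0.7710,-0.6359,-0.0352) + (1.0652)·(0.3306,0.4324,0.8389) = (-0.4692, -0.2167, 0.8561).
Converting back: φ = atan2(z, √(x²+y²)) = 58.88°, λ = atan2(y, x) = -155.20°.

58.88°, -155.20°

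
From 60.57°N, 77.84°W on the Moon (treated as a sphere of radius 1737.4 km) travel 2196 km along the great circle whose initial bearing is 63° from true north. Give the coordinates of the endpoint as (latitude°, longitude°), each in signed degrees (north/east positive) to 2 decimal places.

28.41°, 27.22°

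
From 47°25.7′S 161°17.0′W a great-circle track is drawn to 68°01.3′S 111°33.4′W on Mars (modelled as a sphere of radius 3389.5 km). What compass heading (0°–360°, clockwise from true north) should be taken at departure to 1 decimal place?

147.6°

Δλ = 49.727° = 0.8679 rad.
y = sin Δλ · cos φ₂ = (0.7630)(0.3743) = 0.2855
x = cos φ₁ sin φ₂ − sin φ₁ cos φ₂ cos Δλ = (0.6765)(-0.9273) − (-0.7364)(0.3743)(0.6464) = -0.4492
θ = atan2(y, x) = 147.56°, so the bearing is 147.6°.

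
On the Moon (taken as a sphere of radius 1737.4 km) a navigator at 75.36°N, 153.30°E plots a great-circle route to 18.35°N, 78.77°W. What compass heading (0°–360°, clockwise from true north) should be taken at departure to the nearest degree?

With φ₁ = 1.3153, φ₂ = 0.3203, Δλ = 2.2328 rad, the forward-azimuth formula gives
θ = atan2( sin Δλ cos φ₂ , cos φ₁ sin φ₂ − sin φ₁ cos φ₂ cos Δλ ) = atan2(0.7487, 0.6441) = 49.29°.
So the initial bearing is 49°.

49°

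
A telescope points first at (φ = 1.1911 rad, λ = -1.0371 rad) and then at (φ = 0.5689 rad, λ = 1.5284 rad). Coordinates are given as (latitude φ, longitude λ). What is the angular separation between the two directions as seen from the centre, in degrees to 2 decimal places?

With latitudes φ₁ = 68.245°, φ₂ = 32.596° and longitude difference Δλ = 146.992°:
Haversine: a = sin²(Δφ/2) + cos φ₁ cos φ₂ sin²(Δλ/2) = 0.0937 + (0.3706)(0.8425)(0.9193) = 0.38076.
Central angle c = 2·arcsin(√a) = 1.33000 rad.
So the angular separation is 76.20°.

76.20°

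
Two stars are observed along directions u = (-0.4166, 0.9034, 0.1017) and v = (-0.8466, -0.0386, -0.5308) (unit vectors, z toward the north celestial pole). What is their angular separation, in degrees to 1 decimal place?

u·v = 0.2638; |u| = 1.0000, |v| = 1.0000.
cos θ = (u·v)/(|u||v|) = 0.2638, so θ = 74.7°.

74.7°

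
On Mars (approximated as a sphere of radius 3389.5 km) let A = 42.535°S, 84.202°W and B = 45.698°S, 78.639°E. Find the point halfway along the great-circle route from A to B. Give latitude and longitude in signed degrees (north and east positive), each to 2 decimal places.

-81.12°, -12.84°

The central angle between A and B is δ = 1.5787 rad.
With f = 0.5, the slerp weights are sin((1−f)δ)/sin δ = 0.7099 and sin(fδ)/sin δ = 0.7099.
Weighted sum of the unit vectors: (0.7099)·(0.0744,-0.7331,-0.6760) + (0.7099)·(0.1376,0.6848,-0.7157) = (0.1505, -0.0343, -0.9880).
Converting back: φ = atan2(z, √(x²+y²)) = -81.12°, λ = atan2(y, x) = -12.84°.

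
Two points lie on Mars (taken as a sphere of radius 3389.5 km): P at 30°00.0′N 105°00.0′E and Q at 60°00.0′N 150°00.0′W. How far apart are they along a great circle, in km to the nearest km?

4217 km

With latitudes φ₁ = 30.000°, φ₂ = 60.000° and longitude difference Δλ = 105.000°:
cos c = sin φ₁ sin φ₂ + cos φ₁ cos φ₂ cos Δλ = (0.5000)(0.8660) + (0.8660)(0.5000)(-0.2588) = 0.32094,
so c = arccos(0.32094) = 1.24407 rad.
Distance = R·c = 3389.5 × 1.2441 ≈ 4217 km.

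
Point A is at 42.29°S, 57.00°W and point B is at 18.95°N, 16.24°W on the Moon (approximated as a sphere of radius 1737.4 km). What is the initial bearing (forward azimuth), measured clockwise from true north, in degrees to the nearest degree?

41°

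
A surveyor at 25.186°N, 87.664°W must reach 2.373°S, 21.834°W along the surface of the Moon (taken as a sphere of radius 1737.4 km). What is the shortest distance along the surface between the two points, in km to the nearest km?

With latitudes φ₁ = 25.186°, φ₂ = -2.373° and longitude difference Δλ = 65.830°:
cos c = sin φ₁ sin φ₂ + cos φ₁ cos φ₂ cos Δλ = (0.4256)(-0.0414) + (0.9049)(0.9991)(0.4094) = 0.35258,
so c = arccos(0.35258) = 1.21047 rad.
Distance = R·c = 1737.4 × 1.2105 ≈ 2103 km.

2103 km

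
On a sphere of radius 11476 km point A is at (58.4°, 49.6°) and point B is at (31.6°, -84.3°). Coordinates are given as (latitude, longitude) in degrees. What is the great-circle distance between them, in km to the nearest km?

16451 km

With latitudes φ₁ = 58.400°, φ₂ = 31.600° and longitude difference Δλ = -133.900°:
cos c = sin φ₁ sin φ₂ + cos φ₁ cos φ₂ cos Δλ = (0.8517)(0.5240) + (0.5240)(0.8517)(-0.6934) = 0.13683,
so c = arccos(0.13683) = 1.43353 rad.
Distance = R·c = 11476 × 1.4335 ≈ 16451 km.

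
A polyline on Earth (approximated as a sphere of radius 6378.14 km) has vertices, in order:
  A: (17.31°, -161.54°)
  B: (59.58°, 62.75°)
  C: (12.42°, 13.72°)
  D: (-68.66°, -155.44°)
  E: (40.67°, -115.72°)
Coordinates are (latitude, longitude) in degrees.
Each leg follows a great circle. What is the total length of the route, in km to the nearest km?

43533 km

Leg A→B: central angle 1.6604 rad, distance 10590.0 km.
Leg B→C: central angle 1.0360 rad, distance 6607.6 km.
Leg C→D: central angle 2.1524 rad, distance 13728.4 km.
Leg D→E: central angle 1.9766 rad, distance 12606.8 km.
Total: 10590.0 + 6607.6 + 13728.4 + 12606.8 ≈ 43533 km.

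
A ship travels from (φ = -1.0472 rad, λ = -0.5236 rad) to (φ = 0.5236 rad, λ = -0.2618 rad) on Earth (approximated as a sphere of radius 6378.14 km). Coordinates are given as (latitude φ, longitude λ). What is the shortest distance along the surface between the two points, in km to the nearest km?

10113 km

In radians: φ₁ = -1.0472, φ₂ = 0.5236, Δλ = 15.000° = 0.2618 rad.
cos c = sin φ₁ sin φ₂ + cos φ₁ cos φ₂ cos Δλ = (-0.8660)(0.5000) + (0.5000)(0.8660)(0.9659) = -0.01476,
so c = arccos(-0.01476) = 1.58556 rad.
Distance = R·c = 6378.14 × 1.5856 ≈ 10113 km.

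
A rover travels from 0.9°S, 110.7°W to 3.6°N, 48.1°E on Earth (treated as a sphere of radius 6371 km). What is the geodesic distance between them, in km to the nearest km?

17641 km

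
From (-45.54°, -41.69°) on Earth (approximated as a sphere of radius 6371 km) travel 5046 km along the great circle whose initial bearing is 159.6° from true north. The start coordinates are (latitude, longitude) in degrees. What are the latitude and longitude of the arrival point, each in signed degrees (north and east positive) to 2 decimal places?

Angular distance δ = d/R = 5046/6371 = 0.79203 rad; initial bearing θ = 2.7855 rad.
sin φ₂ = sin φ₁ cos δ + cos φ₁ sin δ cos θ = (-0.7137)(0.7024) + (0.7004)(0.7118)(-0.9373) = -0.9686, so φ₂ = -75.60°.
Δλ = atan2(sin θ sin δ cos φ₁, cos δ − sin φ₁ sin φ₂) = atan2(0.1738, 0.0111) = 86.354°.
λ₂ = -41.690° + 86.354° = 44.66°.

-75.60°, 44.66°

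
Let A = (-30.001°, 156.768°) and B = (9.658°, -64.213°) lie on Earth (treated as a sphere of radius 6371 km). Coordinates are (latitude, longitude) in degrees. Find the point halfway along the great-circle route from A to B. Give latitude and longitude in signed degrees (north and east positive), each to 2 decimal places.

-26.79°, -123.90°

The central angle between A and B is δ = 2.3868 rad.
With f = 0.5, the slerp weights are sin((1−f)δ)/sin δ = 1.3568 and sin(fδ)/sin δ = 1.3568.
Weighted sum of the unit vectors: (1.3568)·(-0.7958,0.3416,-0.5000) + (1.3568)·(0.4289,-0.8877,0.1678) = (-0.4979, -0.7409, -0.4508).
Converting back: φ = atan2(z, √(x²+y²)) = -26.79°, λ = atan2(y, x) = -123.90°.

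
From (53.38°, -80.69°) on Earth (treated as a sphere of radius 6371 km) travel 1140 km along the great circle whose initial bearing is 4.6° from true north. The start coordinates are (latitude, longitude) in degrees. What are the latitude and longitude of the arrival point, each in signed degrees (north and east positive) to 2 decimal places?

Angular distance δ = d/R = 1140/6371 = 0.17894 rad; initial bearing θ = 0.0803 rad.
sin φ₂ = sin φ₁ cos δ + cos φ₁ sin δ cos θ = (0.8026)(0.9840) + (0.5965)(0.1780)(0.9968) = 0.8956, so φ₂ = 63.59°.
Δλ = atan2(sin θ sin δ cos φ₁, cos δ − sin φ₁ sin φ₂) = atan2(0.0085, 0.2652) = 1.839°.
λ₂ = -80.690° + 1.839° = -78.85°.

63.59°, -78.85°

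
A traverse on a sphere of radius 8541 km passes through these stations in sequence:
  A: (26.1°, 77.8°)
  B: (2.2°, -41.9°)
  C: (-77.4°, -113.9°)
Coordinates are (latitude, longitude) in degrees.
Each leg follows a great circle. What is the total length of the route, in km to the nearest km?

30352 km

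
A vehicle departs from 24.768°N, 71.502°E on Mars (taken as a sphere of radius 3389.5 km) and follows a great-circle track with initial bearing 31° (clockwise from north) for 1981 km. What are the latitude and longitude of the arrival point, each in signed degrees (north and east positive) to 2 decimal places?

51.15°, 98.44°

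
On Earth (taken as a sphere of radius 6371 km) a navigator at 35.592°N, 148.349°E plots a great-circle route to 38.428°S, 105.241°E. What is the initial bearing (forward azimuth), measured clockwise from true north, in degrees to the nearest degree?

Δλ = -43.108° = -0.7524 rad.
y = sin Δλ · cos φ₂ = (-0.6834)(0.7834) = -0.5353
x = cos φ₁ sin φ₂ − sin φ₁ cos φ₂ cos Δλ = (0.8132)(-0.6215) − (0.5820)(0.7834)(0.7301) = -0.8383
θ = atan2(y, x) = -147.44°; adding 360° gives 213°.

213°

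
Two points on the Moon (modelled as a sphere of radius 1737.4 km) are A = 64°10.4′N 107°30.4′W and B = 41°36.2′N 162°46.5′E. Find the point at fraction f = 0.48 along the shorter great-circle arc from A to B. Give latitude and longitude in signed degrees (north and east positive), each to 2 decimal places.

61.56°, -165.20°

Central angle δ = 0.9282 rad. Interpolating on the sphere with fraction f = 0.48:
P = [sin((1−f)δ)·A + sin(fδ)·B] / sin δ = 0.5798·A + 0.5383·B in Cartesian coordinates,
giving P = (-0.4605, -0.1217, 0.8793), i.e. latitude 61.56°, longitude -165.20°.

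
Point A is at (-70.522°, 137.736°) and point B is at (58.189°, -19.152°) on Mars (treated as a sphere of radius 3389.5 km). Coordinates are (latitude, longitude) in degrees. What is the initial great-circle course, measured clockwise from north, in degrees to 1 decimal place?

With φ₁ = -1.2308, φ₂ = 1.0156, Δλ = -2.7382 rad, the forward-azimuth formula gives
θ = atan2( sin Δλ cos φ₂ , cos φ₁ sin φ₂ − sin φ₁ cos φ₂ cos Δλ ) = atan2(-0.2069, -0.1737) = -130.01°.
Adding 360° brings this into [0°, 360°): 230.0°.

230.0°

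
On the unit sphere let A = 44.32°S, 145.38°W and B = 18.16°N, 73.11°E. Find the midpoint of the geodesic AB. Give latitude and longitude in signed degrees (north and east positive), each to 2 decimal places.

-33.17°, 121.88°

Central angle δ = 2.4186 rad. Interpolating on the sphere with fraction f = 0.5:
P = [sin((1−f)δ)·A + sin(fδ)·B] / sin δ = 1.4138·A + 1.4138·B in Cartesian coordinates,
giving P = (-0.4421, 0.7108, -0.5471), i.e. latitude -33.17°, longitude 121.88°.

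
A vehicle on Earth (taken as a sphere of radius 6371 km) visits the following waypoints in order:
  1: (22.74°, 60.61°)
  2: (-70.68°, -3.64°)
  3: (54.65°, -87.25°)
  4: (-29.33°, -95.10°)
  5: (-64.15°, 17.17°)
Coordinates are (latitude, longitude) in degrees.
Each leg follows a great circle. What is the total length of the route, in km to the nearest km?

Leg 1→2: central angle 1.8052 rad, distance 11500.7 km.
Leg 2→3: central angle 2.4164 rad, distance 15395.1 km.
Leg 3→4: central angle 1.4705 rad, distance 9368.4 km.
Leg 4→5: central angle 1.2695 rad, distance 8087.9 km.
Total: 11500.7 + 15395.1 + 9368.4 + 8087.9 ≈ 44352 km.

44352 km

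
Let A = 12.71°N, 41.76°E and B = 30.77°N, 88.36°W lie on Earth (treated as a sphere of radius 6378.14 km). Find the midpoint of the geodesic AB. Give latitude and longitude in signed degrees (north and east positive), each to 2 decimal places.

43.14°, -15.54°

The central angle between A and B is δ = 2.0126 rad.
With f = 0.5, the slerp weights are sin((1−f)δ)/sin δ = 0.9346 and sin(fδ)/sin δ = 0.9346.
Weighted sum of the unit vectors: (0.9346)·(0.7277,0.6497,0.2200) + (0.9346)·(0.0246,-0.8589,0.5116) = (0.7030, -0.1955, 0.6837).
Converting back: φ = atan2(z, √(x²+y²)) = 43.14°, λ = atan2(y, x) = -15.54°.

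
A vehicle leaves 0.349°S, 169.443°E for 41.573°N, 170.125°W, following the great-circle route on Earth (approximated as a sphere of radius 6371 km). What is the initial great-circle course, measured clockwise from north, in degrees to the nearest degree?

With φ₁ = -0.0061, φ₂ = 0.7256, Δλ = 0.3566 rad, the forward-azimuth formula gives
θ = atan2( sin Δλ cos φ₂ , cos φ₁ sin φ₂ − sin φ₁ cos φ₂ cos Δλ ) = atan2(0.2612, 0.6678) = 21.36°.
So the initial bearing is 21°.

21°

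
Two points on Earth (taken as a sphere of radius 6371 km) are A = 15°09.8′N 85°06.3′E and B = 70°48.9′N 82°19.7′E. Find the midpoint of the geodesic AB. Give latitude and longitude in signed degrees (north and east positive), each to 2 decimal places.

43.00°, 84.40°

The central angle between A and B is δ = 0.9718 rad.
With f = 0.5, the slerp weights are sin((1−f)δ)/sin δ = 0.5654 and sin(fδ)/sin δ = 0.5654.
Weighted sum of the unit vectors: (0.5654)·(0.0824,0.9617,0.2616) + (0.5654)·(0.0439,0.3257,0.9445) = (0.0714, 0.7279, 0.6819).
Converting back: φ = atan2(z, √(x²+y²)) = 43.00°, λ = atan2(y, x) = 84.40°.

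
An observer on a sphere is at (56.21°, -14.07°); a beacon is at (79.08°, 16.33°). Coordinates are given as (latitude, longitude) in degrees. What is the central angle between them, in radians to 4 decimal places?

0.4349 rad

In radians: φ₁ = 0.9810, φ₂ = 1.3802, Δλ = 30.400° = 0.5306 rad.
Haversine: a = sin²(Δφ/2) + cos φ₁ cos φ₂ sin²(Δλ/2) = 0.0393 + (0.5562)(0.1894)(0.0687) = 0.04655.
Central angle c = 2·arcsin(√a) = 0.43492 rad.
So the angular separation is 0.4349 rad.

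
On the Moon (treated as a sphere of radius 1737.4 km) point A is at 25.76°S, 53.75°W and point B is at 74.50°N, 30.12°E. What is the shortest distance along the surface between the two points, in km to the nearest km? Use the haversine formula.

3431 km

With latitudes φ₁ = -25.760°, φ₂ = 74.500° and longitude difference Δλ = 83.870°:
Haversine: a = sin²(Δφ/2) + cos φ₁ cos φ₂ sin²(Δλ/2) = 0.5891 + (0.9006)(0.2672)(0.4466) = 0.69655.
Central angle c = 2·arcsin(√a) = 1.97479 rad.
Distance = R·c = 1737.4 × 1.9748 ≈ 3431 km.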